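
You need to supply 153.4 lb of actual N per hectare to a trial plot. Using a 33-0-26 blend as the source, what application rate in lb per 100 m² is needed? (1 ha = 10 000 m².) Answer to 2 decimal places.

4.65 lb of product per hundred sq m

Product per hectare = 153.4 / 33% = 464.848 lb.
Convert to per 100 m²: 464.848 × 0.01 = 4.64848 lb.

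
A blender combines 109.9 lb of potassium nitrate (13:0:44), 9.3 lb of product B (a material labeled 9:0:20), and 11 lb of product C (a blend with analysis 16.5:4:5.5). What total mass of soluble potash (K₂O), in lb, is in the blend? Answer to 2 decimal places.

50.82 lb K₂O

K₂O mass = 44%×109.9 + 20%×9.3 + 5.5%×11 = 50.821 lb.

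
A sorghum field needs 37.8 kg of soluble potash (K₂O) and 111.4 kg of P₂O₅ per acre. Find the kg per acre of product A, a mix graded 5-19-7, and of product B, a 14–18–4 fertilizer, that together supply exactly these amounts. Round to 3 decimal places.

With a, b = kg per acre of product A and product B:
K₂O: 0.07·a + 0.04·b = 37.8
P₂O₅: 0.19·a + 0.18·b = 111.4
Eliminate a: (row1) − 0.07/0.19·(row2) → -0.0263158·b = -3.24211, so b = 123.2.
Back-substitute: a = (37.8 − 0.04·123.2) / 0.07 = 469.6.

469.600 kg product A, 123.200 kg product B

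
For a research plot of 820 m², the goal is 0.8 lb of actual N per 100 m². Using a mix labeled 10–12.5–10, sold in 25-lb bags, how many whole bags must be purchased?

3 bags

Product per 100 m² = 0.8 / 10% = 8 lb.
Total product = 8 × 820 / 100 = 65.6 lb.
Bags = ⌈65.6 / 25⌉ = 3.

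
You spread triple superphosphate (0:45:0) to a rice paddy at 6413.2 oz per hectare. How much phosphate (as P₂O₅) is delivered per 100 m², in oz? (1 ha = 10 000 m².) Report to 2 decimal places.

28.86 oz P₂O₅ per hundred sq m

P₂O₅ per hectare = 6413.2 × 45% = 2885.94 oz.
Convert to per 100 m²: 2885.94 × 0.01 = 28.8594 oz.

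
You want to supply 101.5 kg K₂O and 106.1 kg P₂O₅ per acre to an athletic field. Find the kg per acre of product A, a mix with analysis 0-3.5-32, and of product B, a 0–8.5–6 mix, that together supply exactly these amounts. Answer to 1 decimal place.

90.1 kg product A, 1211.1 kg product B

Per-acre balance (a = product A, b = product B):
K₂O: 0.32·a + 0.06·b = 101.5
P₂O₅: 0.035·a + 0.085·b = 106.1
Solving simultaneously: a = 90.0996, b = 1211.14.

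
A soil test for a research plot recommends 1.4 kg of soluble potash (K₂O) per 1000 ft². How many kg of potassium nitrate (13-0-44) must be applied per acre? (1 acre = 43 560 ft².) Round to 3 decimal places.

138.600 kg of product per acre

Product per 1000 ft² = 1.4 / 44% = 3.18182 kg.
Convert to per acre: 3.18182 × 43.56 = 138.6 kg.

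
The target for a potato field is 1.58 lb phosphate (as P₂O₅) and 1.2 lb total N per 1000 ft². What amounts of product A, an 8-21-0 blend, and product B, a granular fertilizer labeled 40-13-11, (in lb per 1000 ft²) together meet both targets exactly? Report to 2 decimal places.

Let a = lb of product A, b = lb of product B (per 1000 ft²).
P₂O₅: 0.21·a + 0.13·b = 1.58
N: 0.08·a + 0.4·b = 1.2
From row1: a = (1.58 − 0.13·b) / 0.21.
Into row2: 0.08·(1.58 − 0.13·b)/0.21 + 0.4·b = 1.2 → b = 1.70652, a = 6.46739.

6.47 lb product A, 1.71 lb product B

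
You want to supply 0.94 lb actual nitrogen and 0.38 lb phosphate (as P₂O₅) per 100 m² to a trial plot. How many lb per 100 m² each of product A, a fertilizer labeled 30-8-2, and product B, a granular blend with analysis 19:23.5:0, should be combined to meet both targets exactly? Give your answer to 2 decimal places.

Let a = lb of product A, b = lb of product B (per 100 m²).
N: 0.3·a + 0.19·b = 0.94
P₂O₅: 0.08·a + 0.235·b = 0.38
From row1: a = (0.94 − 0.19·b) / 0.3.
Into row2: 0.08·(0.94 − 0.19·b)/0.3 + 0.235·b = 0.38 → b = 0.701627, a = 2.68897.

2.69 lb product A, 0.70 lb product B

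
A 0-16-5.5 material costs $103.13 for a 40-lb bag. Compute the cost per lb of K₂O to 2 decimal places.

$46.88 per lb K₂O

K₂O in bag = 40 × 5.5% = 2.2 lb.
Cost per lb K₂O = $103.13 / 2.2 = $46.8773.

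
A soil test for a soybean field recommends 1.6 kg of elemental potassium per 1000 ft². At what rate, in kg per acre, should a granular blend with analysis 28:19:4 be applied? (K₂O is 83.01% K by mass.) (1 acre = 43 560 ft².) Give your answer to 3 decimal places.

As K₂O: 1.6 / 0.8301 = 1.92748 kg per 1000 ft².
Product per 1000 ft² = 1.92748 / 4% = 48.187 kg.
Convert to per acre: 48.187 × 43.56 = 2099.0242 kg.

2099.024 kg of product per acre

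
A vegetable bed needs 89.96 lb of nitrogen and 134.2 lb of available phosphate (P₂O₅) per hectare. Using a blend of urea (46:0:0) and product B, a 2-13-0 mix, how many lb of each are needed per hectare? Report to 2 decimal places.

With a, b = lb per hectare of urea and product B:
N: 0.46·a + 0.02·b = 89.96
P₂O₅: 0·a + 0.13·b = 134.2
Solving simultaneously: a = 150.682, b = 1032.308.

150.68 lb urea, 1032.31 lb product B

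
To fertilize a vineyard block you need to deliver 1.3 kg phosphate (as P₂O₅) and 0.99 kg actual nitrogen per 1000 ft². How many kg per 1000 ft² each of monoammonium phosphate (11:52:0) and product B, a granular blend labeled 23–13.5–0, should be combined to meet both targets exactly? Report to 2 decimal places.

1.58 kg monoammonium phosphate, 3.55 kg product B

Per-1000 ft² balance (a = monoammonium phosphate, b = product B):
P₂O₅: 0.52·a + 0.135·b = 1.3
N: 0.11·a + 0.23·b = 0.99
Eliminate b: (row1) − 0.135/0.23·(row2) → 0.455435·a = 0.718913, so a = 1.57852.
Then b = (0.99 − 0.11·1.57852) / 0.23 = 3.5494.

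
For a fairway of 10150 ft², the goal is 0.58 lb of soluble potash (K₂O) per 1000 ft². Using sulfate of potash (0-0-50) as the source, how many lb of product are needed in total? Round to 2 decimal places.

Product per 1000 ft² = 0.58 / 50% = 1.16 lb.
Total product = 1.16 × 10150 / 1000 = 11.774 lb.

11.77 lb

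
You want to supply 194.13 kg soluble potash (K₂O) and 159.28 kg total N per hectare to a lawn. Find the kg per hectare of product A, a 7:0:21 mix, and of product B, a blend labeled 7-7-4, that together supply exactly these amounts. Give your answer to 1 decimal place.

606.5 kg product A, 1668.9 kg product B

With a, b = kg per hectare of product A and product B:
K₂O: 0.21·a + 0.04·b = 194.13
N: 0.07·a + 0.07·b = 159.28
Solving simultaneously: a = 606.546, b = 1668.88.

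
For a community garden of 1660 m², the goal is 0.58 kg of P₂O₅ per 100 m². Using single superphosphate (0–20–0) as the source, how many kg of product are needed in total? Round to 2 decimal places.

Product per 100 m² = 0.58 / 20% = 2.9 kg.
Total product = 2.9 × 1660 / 100 = 48.14 kg.

48.14 kg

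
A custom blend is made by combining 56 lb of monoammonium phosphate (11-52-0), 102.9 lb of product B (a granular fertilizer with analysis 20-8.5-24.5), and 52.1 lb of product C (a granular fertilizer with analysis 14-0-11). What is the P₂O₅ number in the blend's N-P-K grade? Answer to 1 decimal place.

Total mass = 56 + 102.9 + 52.1 = 211 lb.
P₂O₅ mass = 52%×56 + 8.5%×102.9 + 0%×52.1 = 37.8665 lb.
% P₂O₅ = 37.8665 / 211 = 17.9462%.

17.9% P₂O₅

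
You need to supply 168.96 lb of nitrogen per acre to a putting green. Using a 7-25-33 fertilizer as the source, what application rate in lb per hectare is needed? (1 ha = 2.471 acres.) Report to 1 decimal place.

Product per acre = 168.96 / 7% = 2413.71 lb.
Convert to per hectare: 2413.71 × 2.471 = 5964.29 lb.

5964.3 lb of product per hectare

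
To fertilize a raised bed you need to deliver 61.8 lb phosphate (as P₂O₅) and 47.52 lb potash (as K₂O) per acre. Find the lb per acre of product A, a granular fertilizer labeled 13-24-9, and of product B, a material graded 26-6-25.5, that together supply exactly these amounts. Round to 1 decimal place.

Let a = lb of product A, b = lb of product B (per acre).
P₂O₅: 0.24·a + 0.06·b = 61.8
K₂O: 0.09·a + 0.255·b = 47.52
Eliminate b: (row1) − 0.06/0.255·(row2) → 0.218824·a = 50.6188, so a = 231.323.
Then b = (47.52 − 0.09·231.323) / 0.255 = 104.71.

231.3 lb product A, 104.7 lb product B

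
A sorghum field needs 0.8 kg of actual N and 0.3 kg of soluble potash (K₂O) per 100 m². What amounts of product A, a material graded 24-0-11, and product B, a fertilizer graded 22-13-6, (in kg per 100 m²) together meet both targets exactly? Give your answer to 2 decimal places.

1.84 kg product A, 1.63 kg product B

Let a = kg of product A, b = kg of product B (per 100 m²).
N: 0.24·a + 0.22·b = 0.8
K₂O: 0.11·a + 0.06·b = 0.3
Solving simultaneously: a = 1.83673, b = 1.63265.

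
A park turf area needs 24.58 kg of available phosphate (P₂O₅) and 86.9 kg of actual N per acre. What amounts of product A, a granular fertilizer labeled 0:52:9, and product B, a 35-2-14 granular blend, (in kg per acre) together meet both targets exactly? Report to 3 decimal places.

With a, b = kg per acre of product A and product B:
P₂O₅: 0.52·a + 0.02·b = 24.58
N: 0·a + 0.35·b = 86.9
Solving simultaneously: a = 37.7198, b = 248.2857.

37.720 kg product A, 248.286 kg product B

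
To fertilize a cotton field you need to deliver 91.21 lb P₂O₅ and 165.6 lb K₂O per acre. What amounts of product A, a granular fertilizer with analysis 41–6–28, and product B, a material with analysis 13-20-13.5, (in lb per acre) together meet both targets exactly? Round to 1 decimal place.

With a, b = lb per acre of product A and product B:
P₂O₅: 0.06·a + 0.2·b = 91.21
K₂O: 0.28·a + 0.135·b = 165.6
Eliminate a: (row1) − 0.06/0.28·(row2) → 0.171071·b = 55.7243, so b = 325.737.
Back-substitute: a = (91.21 − 0.2·325.737) / 0.06 = 434.377.

434.4 lb product A, 325.7 lb product B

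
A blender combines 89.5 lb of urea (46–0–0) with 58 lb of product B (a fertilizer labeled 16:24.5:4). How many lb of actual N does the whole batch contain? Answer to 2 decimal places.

50.45 lb N

N mass = 46%×89.5 + 16%×58 = 50.45 lb.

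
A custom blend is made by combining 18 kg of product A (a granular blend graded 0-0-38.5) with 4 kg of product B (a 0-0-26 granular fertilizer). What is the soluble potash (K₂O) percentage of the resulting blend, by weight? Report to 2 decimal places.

36.23% K₂O

Total mass = 18 + 4 = 22 kg.
K₂O mass = 38.5%×18 + 26%×4 = 7.97 kg.
% K₂O = 7.97 / 22 = 36.2273%.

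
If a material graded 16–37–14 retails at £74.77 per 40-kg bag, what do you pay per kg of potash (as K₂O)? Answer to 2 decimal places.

£13.35 per kg K₂O

K₂O in bag = 40 × 14% = 5.6 kg.
Cost per kg K₂O = £74.77 / 5.6 = £13.3518.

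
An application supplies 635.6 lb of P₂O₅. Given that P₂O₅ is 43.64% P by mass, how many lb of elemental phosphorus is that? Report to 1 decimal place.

277.4 lb P

P = 635.6 × 0.4364 = 277.376 lb.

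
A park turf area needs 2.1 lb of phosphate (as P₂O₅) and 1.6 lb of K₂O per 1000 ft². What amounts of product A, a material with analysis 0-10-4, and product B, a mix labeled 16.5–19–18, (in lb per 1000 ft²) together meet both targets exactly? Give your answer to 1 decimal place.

With a, b = lb per 1000 ft² of product A and product B:
P₂O₅: 0.1·a + 0.19·b = 2.1
K₂O: 0.04·a + 0.18·b = 1.6
Eliminate a: (row1) − 0.1/0.04·(row2) → -0.26·b = -1.9, so b = 7.30769.
Back-substitute: a = (2.1 − 0.19·7.30769) / 0.1 = 7.11538.

7.1 lb product A, 7.3 lb product B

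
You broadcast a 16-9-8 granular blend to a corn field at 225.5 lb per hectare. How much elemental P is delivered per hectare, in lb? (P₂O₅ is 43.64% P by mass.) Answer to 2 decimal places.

8.86 lb P per hectare

P₂O₅ per hectare = 225.5 × 9% = 20.295 lb.
Elemental P = 20.295 × 0.4364 = 8.85674 lb per hectare.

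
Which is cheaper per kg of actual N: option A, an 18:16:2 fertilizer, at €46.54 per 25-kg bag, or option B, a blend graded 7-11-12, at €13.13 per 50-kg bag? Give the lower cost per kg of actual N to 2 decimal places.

option A: N per bag = 25 × 18% = 4.5 kg; cost = 46.54 / 4.5 = €10.3422/kg N.
option B: N per bag = 50 × 7% = 3.5 kg; cost = 13.13 / 3.5 = €3.7514/kg N.
option B is cheaper.

€3.75 per kg N (option B)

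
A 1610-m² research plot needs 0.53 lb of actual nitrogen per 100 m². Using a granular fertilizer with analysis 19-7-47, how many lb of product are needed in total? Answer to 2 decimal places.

Product per 100 m² = 0.53 / 19% = 2.78947 lb.
Total product = 2.78947 × 1610 / 100 = 44.9105 lb.

44.91 lb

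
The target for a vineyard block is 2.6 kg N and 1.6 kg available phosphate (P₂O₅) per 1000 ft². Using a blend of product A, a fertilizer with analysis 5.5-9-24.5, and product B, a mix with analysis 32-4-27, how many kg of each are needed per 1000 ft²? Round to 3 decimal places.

15.338 kg product A, 5.489 kg product B

Let a = kg of product A, b = kg of product B (per 1000 ft²).
N: 0.055·a + 0.32·b = 2.6
P₂O₅: 0.09·a + 0.04·b = 1.6
Eliminate a: (row1) − 0.055/0.09·(row2) → 0.295556·b = 1.62222, so b = 5.48872.
Back-substitute: a = (2.6 − 0.32·5.48872) / 0.055 = 15.3383.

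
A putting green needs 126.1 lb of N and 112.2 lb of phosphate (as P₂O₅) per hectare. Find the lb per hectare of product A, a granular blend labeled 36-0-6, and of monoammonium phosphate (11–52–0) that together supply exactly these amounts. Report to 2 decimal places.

Per-hectare balance (a = product A, b = monoammonium phosphate):
N: 0.36·a + 0.11·b = 126.1
P₂O₅: 0·a + 0.52·b = 112.2
Solving simultaneously: a = 284.348, b = 215.769.

284.35 lb product A, 215.77 lb monoammonium phosphate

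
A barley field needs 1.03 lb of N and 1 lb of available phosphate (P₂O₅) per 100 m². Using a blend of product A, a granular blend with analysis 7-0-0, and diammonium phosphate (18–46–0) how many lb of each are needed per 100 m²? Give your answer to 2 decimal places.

Let a = lb of product A, b = lb of diammonium phosphate (per 100 m²).
N: 0.07·a + 0.18·b = 1.03
P₂O₅: 0·a + 0.46·b = 1
Solving simultaneously: a = 9.12422, b = 2.17391.

9.12 lb product A, 2.17 lb diammonium phosphate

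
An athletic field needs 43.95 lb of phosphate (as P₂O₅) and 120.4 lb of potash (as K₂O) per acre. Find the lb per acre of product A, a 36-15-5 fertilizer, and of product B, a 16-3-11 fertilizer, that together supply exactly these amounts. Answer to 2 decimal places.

81.50 lb product A, 1057.50 lb product B

Let a = lb of product A, b = lb of product B (per acre).
P₂O₅: 0.15·a + 0.03·b = 43.95
K₂O: 0.05·a + 0.11·b = 120.4
From row1: a = (43.95 − 0.03·b) / 0.15.
Into row2: 0.05·(43.95 − 0.03·b)/0.15 + 0.11·b = 120.4 → b = 1057.5, a = 81.5.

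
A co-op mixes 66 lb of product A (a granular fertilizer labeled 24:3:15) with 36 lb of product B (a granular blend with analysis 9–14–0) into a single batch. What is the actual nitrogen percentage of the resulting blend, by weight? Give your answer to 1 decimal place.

18.7% N

Total mass = 66 + 36 = 102 lb.
N mass = 24%×66 + 9%×36 = 19.08 lb.
% N = 19.08 / 102 = 18.7059%.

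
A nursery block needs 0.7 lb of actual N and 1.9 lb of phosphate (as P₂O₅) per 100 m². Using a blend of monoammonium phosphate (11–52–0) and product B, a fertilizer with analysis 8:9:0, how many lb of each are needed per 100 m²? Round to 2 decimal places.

2.81 lb monoammonium phosphate, 4.89 lb product B

Let a = lb of monoammonium phosphate, b = lb of product B (per 100 m²).
N: 0.11·a + 0.08·b = 0.7
P₂O₅: 0.52·a + 0.09·b = 1.9
Eliminate a: (row1) − 0.11/0.52·(row2) → 0.0609615·b = 0.298077, so b = 4.88959.
Back-substitute: a = (0.7 − 0.08·4.88959) / 0.11 = 2.80757.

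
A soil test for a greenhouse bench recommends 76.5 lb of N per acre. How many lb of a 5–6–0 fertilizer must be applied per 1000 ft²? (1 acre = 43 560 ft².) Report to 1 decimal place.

35.1 lb of product per thousand sq ft

Product per acre = 76.5 / 5% = 1530 lb.
Convert to per 1000 ft²: 1530 × 0.0229568 = 35.124 lb.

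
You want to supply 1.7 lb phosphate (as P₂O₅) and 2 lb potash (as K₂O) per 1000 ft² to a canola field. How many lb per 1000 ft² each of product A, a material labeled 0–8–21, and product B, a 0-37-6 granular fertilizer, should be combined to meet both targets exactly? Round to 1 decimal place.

8.8 lb product A, 2.7 lb product B

Per-1000 ft² balance (a = product A, b = product B):
P₂O₅: 0.08·a + 0.37·b = 1.7
K₂O: 0.21·a + 0.06·b = 2
Eliminate b: (row1) − 0.37/0.06·(row2) → -1.215·a = -10.6333, so a = 8.75171.
Then b = (2 − 0.21·8.75171) / 0.06 = 2.70233.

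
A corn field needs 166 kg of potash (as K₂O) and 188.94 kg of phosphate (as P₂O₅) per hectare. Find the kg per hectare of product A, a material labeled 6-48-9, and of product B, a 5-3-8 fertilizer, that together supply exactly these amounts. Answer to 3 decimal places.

283.899 kg product A, 1755.613 kg product B

Per-hectare balance (a = product A, b = product B):
K₂O: 0.09·a + 0.08·b = 166
P₂O₅: 0.48·a + 0.03·b = 188.94
Eliminate a: (row1) − 0.09/0.48·(row2) → 0.074375·b = 130.574, so b = 1755.6134.
Back-substitute: a = (166 − 0.08·1755.6134) / 0.09 = 283.8992.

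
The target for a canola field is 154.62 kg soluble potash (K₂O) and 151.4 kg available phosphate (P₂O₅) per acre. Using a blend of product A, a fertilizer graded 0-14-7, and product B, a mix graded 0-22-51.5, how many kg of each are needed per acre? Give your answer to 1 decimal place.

Let a = kg of product A, b = kg of product B (per acre).
K₂O: 0.07·a + 0.515·b = 154.62
P₂O₅: 0.14·a + 0.22·b = 151.4
Eliminate b: (row1) − 0.515/0.22·(row2) → -0.257727·a = -199.794, so a = 775.213.
Then b = (151.4 − 0.14·775.213) / 0.22 = 194.864.

775.2 kg product A, 194.9 kg product B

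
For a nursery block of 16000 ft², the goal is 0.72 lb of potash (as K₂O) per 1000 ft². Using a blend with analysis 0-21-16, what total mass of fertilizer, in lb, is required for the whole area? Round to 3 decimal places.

72.000 lb

Product per 1000 ft² = 0.72 / 16% = 4.5 lb.
Total product = 4.5 × 16000 / 1000 = 72 lb.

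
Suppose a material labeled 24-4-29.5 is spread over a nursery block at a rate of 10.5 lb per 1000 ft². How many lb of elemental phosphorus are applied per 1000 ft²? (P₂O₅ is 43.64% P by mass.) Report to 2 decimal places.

P₂O₅ per 1000 ft² = 10.5 × 4% = 0.42 lb.
Elemental P = 0.42 × 0.4364 = 0.183288 lb per 1000 ft².

0.18 lb P per thousand sq ft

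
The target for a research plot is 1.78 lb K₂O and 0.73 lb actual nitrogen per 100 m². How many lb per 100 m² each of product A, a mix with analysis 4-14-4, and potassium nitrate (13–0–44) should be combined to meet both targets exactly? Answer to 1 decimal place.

7.2 lb product A, 3.4 lb potassium nitrate

Let a = lb of product A, b = lb of potassium nitrate (per 100 m²).
K₂O: 0.04·a + 0.44·b = 1.78
N: 0.04·a + 0.13·b = 0.73
Eliminate a: (row1) − 0.04/0.04·(row2) → 0.31·b = 1.05, so b = 3.3871.
Back-substitute: a = (1.78 − 0.44·3.3871) / 0.04 = 7.24194.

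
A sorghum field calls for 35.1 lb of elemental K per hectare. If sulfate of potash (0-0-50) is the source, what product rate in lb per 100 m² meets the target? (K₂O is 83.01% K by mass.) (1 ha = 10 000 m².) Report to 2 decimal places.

0.85 lb of product per hundred sq m

As K₂O: 35.1 / 0.8301 = 42.2841 lb per hectare.
Product per hectare = 42.2841 / 50% = 84.5681 lb.
Convert to per 100 m²: 84.5681 × 0.01 = 0.845681 lb.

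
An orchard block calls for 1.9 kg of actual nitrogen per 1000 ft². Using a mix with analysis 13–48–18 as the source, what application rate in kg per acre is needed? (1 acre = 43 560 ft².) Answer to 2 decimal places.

Product per 1000 ft² = 1.9 / 13% = 14.6154 kg.
Convert to per acre: 14.6154 × 43.56 = 636.646 kg.

636.65 kg of product per acre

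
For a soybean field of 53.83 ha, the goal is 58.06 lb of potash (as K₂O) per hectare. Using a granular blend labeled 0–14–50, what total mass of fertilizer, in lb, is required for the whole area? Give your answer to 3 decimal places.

6250.740 lb

Product per hectare = 58.06 / 50% = 116.12 lb.
Total product = 116.12 × 53.83 = 6250.7396 lb.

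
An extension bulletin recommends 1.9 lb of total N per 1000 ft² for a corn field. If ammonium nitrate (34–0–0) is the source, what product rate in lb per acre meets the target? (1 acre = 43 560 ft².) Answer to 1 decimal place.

243.4 lb of product per acre

Product per 1000 ft² = 1.9 / 34% = 5.58824 lb.
Convert to per acre: 5.58824 × 43.56 = 243.424 lb.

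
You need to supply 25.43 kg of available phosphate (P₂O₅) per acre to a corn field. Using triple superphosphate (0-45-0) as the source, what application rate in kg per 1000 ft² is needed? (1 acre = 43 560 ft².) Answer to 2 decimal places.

Product per acre = 25.43 / 45% = 56.5111 kg.
Convert to per 1000 ft²: 56.5111 × 0.0229568 = 1.29732 kg.

1.30 kg of product per thousand sq ft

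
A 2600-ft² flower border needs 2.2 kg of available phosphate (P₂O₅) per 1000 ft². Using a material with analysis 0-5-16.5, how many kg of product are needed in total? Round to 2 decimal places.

114.40 kg

Product per 1000 ft² = 2.2 / 5% = 44 kg.
Total product = 44 × 2600 / 1000 = 114.4 kg.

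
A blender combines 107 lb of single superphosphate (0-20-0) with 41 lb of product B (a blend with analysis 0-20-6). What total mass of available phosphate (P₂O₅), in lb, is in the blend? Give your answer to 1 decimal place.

29.6 lb P₂O₅

P₂O₅ mass = 20%×107 + 20%×41 = 29.6 lb.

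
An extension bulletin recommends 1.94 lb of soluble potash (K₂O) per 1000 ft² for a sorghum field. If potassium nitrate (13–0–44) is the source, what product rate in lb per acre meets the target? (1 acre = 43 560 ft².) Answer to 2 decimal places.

Product per 1000 ft² = 1.94 / 44% = 4.40909 lb.
Convert to per acre: 4.40909 × 43.56 = 192.06 lb.

192.06 lb of product per acre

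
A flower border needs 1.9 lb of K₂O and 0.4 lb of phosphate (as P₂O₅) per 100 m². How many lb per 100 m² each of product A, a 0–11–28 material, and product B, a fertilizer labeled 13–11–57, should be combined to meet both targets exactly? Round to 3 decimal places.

With a, b = lb per 100 m² of product A and product B:
K₂O: 0.28·a + 0.57·b = 1.9
P₂O₅: 0.11·a + 0.11·b = 0.4
Eliminate b: (row1) − 0.57/0.11·(row2) → -0.29·a = -0.172727, so a = 0.595611.
Then b = (0.4 − 0.11·0.595611) / 0.11 = 3.04075.

0.596 lb product A, 3.041 lb product B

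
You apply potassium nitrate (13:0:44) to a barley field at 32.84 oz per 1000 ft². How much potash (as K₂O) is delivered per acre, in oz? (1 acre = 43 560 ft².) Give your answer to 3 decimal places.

K₂O per 1000 ft² = 32.84 × 44% = 14.4496 oz.
Convert to per acre: 14.4496 × 43.56 = 629.4246 oz.

629.425 oz K₂O per acre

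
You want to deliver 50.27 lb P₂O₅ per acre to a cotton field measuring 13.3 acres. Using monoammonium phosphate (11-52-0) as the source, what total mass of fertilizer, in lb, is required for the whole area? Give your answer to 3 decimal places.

Product per acre = 50.27 / 52% = 96.6731 lb.
Total product = 96.6731 × 13.3 = 1285.7519 lb.

1285.752 lb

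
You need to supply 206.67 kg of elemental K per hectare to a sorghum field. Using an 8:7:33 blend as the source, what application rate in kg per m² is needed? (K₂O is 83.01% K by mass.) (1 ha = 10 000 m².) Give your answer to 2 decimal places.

0.08 kg of product per sq m

As K₂O: 206.67 / 0.8301 = 248.97 kg per hectare.
Product per hectare = 248.97 / 33% = 754.455 kg.
Convert to per m²: 754.455 × 0.0001 = 0.0754455 kg.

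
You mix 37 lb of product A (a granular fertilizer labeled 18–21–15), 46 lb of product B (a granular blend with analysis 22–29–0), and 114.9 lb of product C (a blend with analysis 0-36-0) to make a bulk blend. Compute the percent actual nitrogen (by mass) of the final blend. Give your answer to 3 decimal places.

8.479% N

Total mass = 37 + 46 + 114.9 = 197.9 lb.
N mass = 18%×37 + 22%×46 + 0%×114.9 = 16.78 lb.
% N = 16.78 / 197.9 = 8.47903%.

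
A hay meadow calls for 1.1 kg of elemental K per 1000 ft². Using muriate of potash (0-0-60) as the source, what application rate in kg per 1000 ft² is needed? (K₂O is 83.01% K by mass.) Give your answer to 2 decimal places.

2.21 kg of product per thousand sq ft

As K₂O: 1.1 / 0.8301 = 1.32514 kg per 1000 ft².
Product per 1000 ft² = 1.32514 / 60% = 2.20857 kg.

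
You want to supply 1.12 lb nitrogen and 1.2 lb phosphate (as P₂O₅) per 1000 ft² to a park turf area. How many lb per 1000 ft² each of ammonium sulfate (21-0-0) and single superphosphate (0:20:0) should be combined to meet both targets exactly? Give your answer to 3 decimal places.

5.333 lb ammonium sulfate, 6.000 lb single superphosphate

With a, b = lb per 1000 ft² of ammonium sulfate and single superphosphate:
N: 0.21·a + 0·b = 1.12
P₂O₅: 0·a + 0.2·b = 1.2
Solving simultaneously: a = 5.33333, b = 6.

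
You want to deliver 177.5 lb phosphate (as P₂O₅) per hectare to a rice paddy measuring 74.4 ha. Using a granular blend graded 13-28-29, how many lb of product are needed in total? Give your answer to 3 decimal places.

47164.286 lb

Product per hectare = 177.5 / 28% = 633.929 lb.
Total product = 633.929 × 74.4 = 47164.2857 lb.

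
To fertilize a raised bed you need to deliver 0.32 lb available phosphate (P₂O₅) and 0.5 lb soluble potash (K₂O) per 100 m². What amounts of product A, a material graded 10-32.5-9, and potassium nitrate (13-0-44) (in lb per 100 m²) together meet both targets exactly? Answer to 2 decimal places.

0.98 lb product A, 0.93 lb potassium nitrate

With a, b = lb per 100 m² of product A and potassium nitrate:
P₂O₅: 0.325·a + 0·b = 0.32
K₂O: 0.09·a + 0.44·b = 0.5
Solving simultaneously: a = 0.984615, b = 0.934965.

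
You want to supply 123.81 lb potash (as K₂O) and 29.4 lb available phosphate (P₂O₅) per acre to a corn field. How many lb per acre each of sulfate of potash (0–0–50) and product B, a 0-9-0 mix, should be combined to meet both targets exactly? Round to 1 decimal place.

247.6 lb sulfate of potash, 326.7 lb product B

With a, b = lb per acre of sulfate of potash and product B:
K₂O: 0.5·a + 0·b = 123.81
P₂O₅: 0·a + 0.09·b = 29.4
Solving simultaneously: a = 247.62, b = 326.667.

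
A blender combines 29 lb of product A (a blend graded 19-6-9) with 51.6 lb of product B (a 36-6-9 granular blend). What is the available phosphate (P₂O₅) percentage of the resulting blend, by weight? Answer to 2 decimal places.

6.00% P₂O₅

Total mass = 29 + 51.6 = 80.6 lb.
P₂O₅ mass = 6%×29 + 6%×51.6 = 4.836 lb.
% P₂O₅ = 4.836 / 80.6 = 6%.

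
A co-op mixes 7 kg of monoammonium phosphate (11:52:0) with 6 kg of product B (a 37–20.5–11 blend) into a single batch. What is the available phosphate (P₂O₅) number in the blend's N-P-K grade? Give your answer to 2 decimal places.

Total mass = 7 + 6 = 13 kg.
P₂O₅ mass = 52%×7 + 20.5%×6 = 4.87 kg.
% P₂O₅ = 4.87 / 13 = 37.4615%.

37.46% P₂O₅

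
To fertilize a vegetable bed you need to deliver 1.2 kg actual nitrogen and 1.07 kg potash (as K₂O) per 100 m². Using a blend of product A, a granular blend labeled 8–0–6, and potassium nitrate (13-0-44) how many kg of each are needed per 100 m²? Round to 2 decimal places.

Let a = kg of product A, b = kg of potassium nitrate (per 100 m²).
N: 0.08·a + 0.13·b = 1.2
K₂O: 0.06·a + 0.44·b = 1.07
Solving simultaneously: a = 14.1934, b = 0.49635.

14.19 kg product A, 0.50 kg potassium nitrate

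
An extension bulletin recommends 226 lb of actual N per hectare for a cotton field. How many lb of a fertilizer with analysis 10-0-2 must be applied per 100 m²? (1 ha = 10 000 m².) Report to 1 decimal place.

22.6 lb of product per hundred sq m

Product per hectare = 226 / 10% = 2260 lb.
Convert to per 100 m²: 2260 × 0.01 = 22.6 lb.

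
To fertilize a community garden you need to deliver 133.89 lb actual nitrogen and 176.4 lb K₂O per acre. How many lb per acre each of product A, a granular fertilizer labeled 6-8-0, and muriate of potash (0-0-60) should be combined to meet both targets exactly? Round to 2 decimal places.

With a, b = lb per acre of product A and muriate of potash:
N: 0.06·a + 0·b = 133.89
K₂O: 0·a + 0.6·b = 176.4
Solving simultaneously: a = 2231.5, b = 294.

2231.50 lb product A, 294.00 lb muriate of potash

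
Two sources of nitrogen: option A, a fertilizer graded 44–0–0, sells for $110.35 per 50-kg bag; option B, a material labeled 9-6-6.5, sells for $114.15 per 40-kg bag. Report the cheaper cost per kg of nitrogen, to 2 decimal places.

$5.02 per kg N (option A)

option A: N per bag = 50 × 44% = 22 kg; cost = 110.35 / 22 = $5.0159/kg N.
option B: N per bag = 40 × 9% = 3.6 kg; cost = 114.15 / 3.6 = $31.7083/kg N.
option A is cheaper.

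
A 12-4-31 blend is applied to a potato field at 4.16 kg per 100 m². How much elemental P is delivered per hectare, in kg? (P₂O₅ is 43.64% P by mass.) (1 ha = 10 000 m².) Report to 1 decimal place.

P₂O₅ per 100 m² = 4.16 × 4% = 0.1664 kg.
Elemental P = 0.1664 × 0.4364 = 0.072617 kg per 100 m².
Convert to per hectare: 0.072617 × 100 = 7.2617 kg.

7.3 kg P per hectare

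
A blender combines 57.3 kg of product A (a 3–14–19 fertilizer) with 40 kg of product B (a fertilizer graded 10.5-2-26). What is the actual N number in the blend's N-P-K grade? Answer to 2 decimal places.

Total mass = 57.3 + 40 = 97.3 kg.
N mass = 3%×57.3 + 10.5%×40 = 5.919 kg.
% N = 5.919 / 97.3 = 6.08325%.

6.08% N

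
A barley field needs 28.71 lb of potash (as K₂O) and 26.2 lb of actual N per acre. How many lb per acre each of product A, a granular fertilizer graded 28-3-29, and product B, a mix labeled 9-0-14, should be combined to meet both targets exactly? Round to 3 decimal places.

Per-acre balance (a = product A, b = product B):
K₂O: 0.29·a + 0.14·b = 28.71
N: 0.28·a + 0.09·b = 26.2
Eliminate b: (row1) − 0.14/0.09·(row2) → -0.145556·a = -12.0456, so a = 82.7557.
Then b = (26.2 − 0.28·82.7557) / 0.09 = 33.6489.

82.756 lb product A, 33.649 lb product B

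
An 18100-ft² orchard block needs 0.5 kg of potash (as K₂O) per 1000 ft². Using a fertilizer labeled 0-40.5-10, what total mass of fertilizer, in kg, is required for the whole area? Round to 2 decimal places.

90.50 kg

Product per 1000 ft² = 0.5 / 10% = 5 kg.
Total product = 5 × 18100 / 1000 = 90.5 kg.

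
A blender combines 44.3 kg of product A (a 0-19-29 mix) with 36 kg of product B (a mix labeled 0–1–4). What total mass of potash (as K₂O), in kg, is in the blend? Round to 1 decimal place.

K₂O mass = 29%×44.3 + 4%×36 = 14.287 kg.

14.3 kg K₂O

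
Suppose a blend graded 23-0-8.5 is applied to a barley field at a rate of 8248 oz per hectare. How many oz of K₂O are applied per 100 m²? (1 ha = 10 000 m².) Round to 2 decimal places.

7.01 oz K₂O per hundred sq m

K₂O per hectare = 8248 × 8.5% = 701.08 oz.
Convert to per 100 m²: 701.08 × 0.01 = 7.0108 oz.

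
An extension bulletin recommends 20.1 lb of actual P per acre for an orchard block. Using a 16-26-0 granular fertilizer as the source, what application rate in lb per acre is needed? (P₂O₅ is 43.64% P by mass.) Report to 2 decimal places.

177.15 lb of product per acre

As P₂O₅: 20.1 / 0.4364 = 46.0587 lb per acre.
Product per acre = 46.0587 / 26% = 177.149 lb.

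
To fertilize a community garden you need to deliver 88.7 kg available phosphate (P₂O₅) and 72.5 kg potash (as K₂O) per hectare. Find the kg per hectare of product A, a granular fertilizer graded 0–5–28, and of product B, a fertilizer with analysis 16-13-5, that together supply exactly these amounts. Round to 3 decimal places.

Let a = kg of product A, b = kg of product B (per hectare).
P₂O₅: 0.05·a + 0.13·b = 88.7
K₂O: 0.28·a + 0.05·b = 72.5
Solving simultaneously: a = 147.1976, b = 625.6932.

147.198 kg product A, 625.693 kg product B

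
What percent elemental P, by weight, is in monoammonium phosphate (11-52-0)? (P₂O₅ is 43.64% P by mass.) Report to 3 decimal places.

22.693% P

%P = 52 × 0.4364 = 22.6928%.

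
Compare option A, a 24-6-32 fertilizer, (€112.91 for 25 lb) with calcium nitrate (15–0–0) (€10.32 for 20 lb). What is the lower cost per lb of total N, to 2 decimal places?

option A: N per bag = 25 × 24% = 6 lb; cost = 112.91 / 6 = €18.8183/lb N.
calcium nitrate: N per bag = 20 × 15% = 3 lb; cost = 10.32 / 3 = €3.4400/lb N.
calcium nitrate is cheaper.

€3.44 per lb N (calcium nitrate)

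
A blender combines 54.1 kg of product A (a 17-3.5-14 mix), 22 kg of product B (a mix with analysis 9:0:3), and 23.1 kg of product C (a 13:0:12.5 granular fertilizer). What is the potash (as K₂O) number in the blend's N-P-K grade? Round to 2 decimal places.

Total mass = 54.1 + 22 + 23.1 = 99.2 kg.
K₂O mass = 14%×54.1 + 3%×22 + 12.5%×23.1 = 11.1215 kg.
% K₂O = 11.1215 / 99.2 = 11.2112%.

11.21% K₂O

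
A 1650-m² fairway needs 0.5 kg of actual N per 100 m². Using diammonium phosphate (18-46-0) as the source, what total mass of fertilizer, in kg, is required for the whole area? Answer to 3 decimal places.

45.833 kg

Product per 100 m² = 0.5 / 18% = 2.77778 kg.
Total product = 2.77778 × 1650 / 100 = 45.8333 kg.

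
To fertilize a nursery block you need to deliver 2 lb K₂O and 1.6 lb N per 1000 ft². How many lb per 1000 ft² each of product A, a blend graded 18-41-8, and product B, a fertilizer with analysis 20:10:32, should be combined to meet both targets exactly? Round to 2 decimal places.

Let a = lb of product A, b = lb of product B (per 1000 ft²).
K₂O: 0.08·a + 0.32·b = 2
N: 0.18·a + 0.2·b = 1.6
Eliminate b: (row1) − 0.32/0.2·(row2) → -0.208·a = -0.56, so a = 2.69231.
Then b = (1.6 − 0.18·2.69231) / 0.2 = 5.57692.

2.69 lb product A, 5.58 lb product B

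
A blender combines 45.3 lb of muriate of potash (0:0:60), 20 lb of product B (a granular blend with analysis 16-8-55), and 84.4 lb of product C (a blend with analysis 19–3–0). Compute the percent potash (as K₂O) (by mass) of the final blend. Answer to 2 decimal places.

25.50% K₂O

Total mass = 45.3 + 20 + 84.4 = 149.7 lb.
K₂O mass = 60%×45.3 + 55%×20 + 0%×84.4 = 38.18 lb.
% K₂O = 38.18 / 149.7 = 25.5043%.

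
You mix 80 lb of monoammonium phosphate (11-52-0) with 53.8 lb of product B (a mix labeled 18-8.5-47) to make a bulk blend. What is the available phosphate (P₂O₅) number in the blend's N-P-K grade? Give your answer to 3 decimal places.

34.509% P₂O₅

Total mass = 80 + 53.8 = 133.8 lb.
P₂O₅ mass = 52%×80 + 8.5%×53.8 = 46.173 lb.
% P₂O₅ = 46.173 / 133.8 = 34.50897%.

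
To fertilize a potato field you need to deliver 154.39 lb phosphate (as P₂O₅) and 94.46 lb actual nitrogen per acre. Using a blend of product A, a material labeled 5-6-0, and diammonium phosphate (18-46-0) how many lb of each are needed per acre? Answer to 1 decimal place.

1283.7 lb product A, 168.2 lb diammonium phosphate

Per-acre balance (a = product A, b = diammonium phosphate):
P₂O₅: 0.06·a + 0.46·b = 154.39
N: 0.05·a + 0.18·b = 94.46
Eliminate a: (row1) − 0.06/0.05·(row2) → 0.244·b = 41.038, so b = 168.189.
Back-substitute: a = (154.39 − 0.46·168.189) / 0.06 = 1283.72.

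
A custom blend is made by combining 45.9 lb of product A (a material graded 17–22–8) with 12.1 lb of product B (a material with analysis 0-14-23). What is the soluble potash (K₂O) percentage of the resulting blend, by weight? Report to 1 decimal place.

Total mass = 45.9 + 12.1 = 58 lb.
K₂O mass = 8%×45.9 + 23%×12.1 = 6.455 lb.
% K₂O = 6.455 / 58 = 11.1293%.

11.1% K₂O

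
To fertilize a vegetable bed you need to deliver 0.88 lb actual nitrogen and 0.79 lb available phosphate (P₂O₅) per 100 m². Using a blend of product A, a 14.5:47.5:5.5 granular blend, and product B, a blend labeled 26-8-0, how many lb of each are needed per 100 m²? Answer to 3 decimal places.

1.206 lb product A, 2.712 lb product B

With a, b = lb per 100 m² of product A and product B:
N: 0.145·a + 0.26·b = 0.88
P₂O₅: 0.475·a + 0.08·b = 0.79
From row1: a = (0.88 − 0.26·b) / 0.145.
Into row2: 0.475·(0.88 − 0.26·b)/0.145 + 0.08·b = 0.79 → b = 2.7118, a = 1.20643.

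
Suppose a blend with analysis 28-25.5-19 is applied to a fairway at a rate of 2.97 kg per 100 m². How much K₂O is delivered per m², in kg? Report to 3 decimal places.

0.006 kg K₂O per sq m

K₂O per 100 m² = 2.97 × 19% = 0.5643 kg.
Convert to per m²: 0.5643 × 0.01 = 0.005643 kg.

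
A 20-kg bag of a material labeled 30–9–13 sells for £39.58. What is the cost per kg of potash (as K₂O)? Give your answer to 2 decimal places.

K₂O in bag = 20 × 13% = 2.6 kg.
Cost per kg K₂O = £39.58 / 2.6 = £15.2231.

£15.22 per kg K₂O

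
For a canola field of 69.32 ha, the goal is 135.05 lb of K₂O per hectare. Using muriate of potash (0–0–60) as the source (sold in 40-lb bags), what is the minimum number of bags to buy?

391 bags

Product per hectare = 135.05 / 60% = 225.083 lb.
Total product = 225.083 × 69.32 = 15602.8 lb.
Bags = ⌈15602.8 / 40⌉ = 391.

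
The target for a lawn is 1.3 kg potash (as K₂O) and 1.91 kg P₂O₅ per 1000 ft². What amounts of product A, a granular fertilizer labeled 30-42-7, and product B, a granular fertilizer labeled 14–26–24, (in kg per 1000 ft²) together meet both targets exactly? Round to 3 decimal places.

1.458 kg product A, 4.992 kg product B

Let a = kg of product A, b = kg of product B (per 1000 ft²).
K₂O: 0.07·a + 0.24·b = 1.3
P₂O₅: 0.42·a + 0.26·b = 1.91
Eliminate b: (row1) − 0.24/0.26·(row2) → -0.317692·a = -0.463077, so a = 1.45763.
Then b = (1.91 − 0.42·1.45763) / 0.26 = 4.99153.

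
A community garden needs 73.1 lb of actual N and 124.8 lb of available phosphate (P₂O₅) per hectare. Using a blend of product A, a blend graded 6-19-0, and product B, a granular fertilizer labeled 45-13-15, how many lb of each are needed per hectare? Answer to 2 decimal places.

Per-hectare balance (a = product A, b = product B):
N: 0.06·a + 0.45·b = 73.1
P₂O₅: 0.19·a + 0.13·b = 124.8
From row1: a = (73.1 − 0.45·b) / 0.06.
Into row2: 0.19·(73.1 − 0.45·b)/0.06 + 0.13·b = 124.8 → b = 82.381, a = 600.476.

600.48 lb product A, 82.38 lb product B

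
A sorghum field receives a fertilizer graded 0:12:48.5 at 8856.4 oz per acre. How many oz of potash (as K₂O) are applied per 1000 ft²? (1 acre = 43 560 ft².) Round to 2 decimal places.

98.61 oz K₂O per thousand sq ft

K₂O per acre = 8856.4 × 48.5% = 4295.35 oz.
Convert to per 1000 ft²: 4295.35 × 0.0229568 = 98.6078 oz.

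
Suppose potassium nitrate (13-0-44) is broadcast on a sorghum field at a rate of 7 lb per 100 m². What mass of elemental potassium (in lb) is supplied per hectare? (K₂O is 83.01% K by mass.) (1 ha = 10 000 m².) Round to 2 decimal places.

255.67 lb K per hectare

K₂O per 100 m² = 7 × 44% = 3.08 lb.
Elemental K = 3.08 × 0.8301 = 2.55671 lb per 100 m².
Convert to per hectare: 2.55671 × 100 = 255.671 lb.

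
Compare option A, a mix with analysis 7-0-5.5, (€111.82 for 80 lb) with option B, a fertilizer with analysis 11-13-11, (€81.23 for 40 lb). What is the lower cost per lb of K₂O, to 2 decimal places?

option A: K₂O per bag = 80 × 5.5% = 4.4 lb; cost = 111.82 / 4.4 = €25.4136/lb K₂O.
option B: K₂O per bag = 40 × 11% = 4.4 lb; cost = 81.23 / 4.4 = €18.4614/lb K₂O.
option B is cheaper.

€18.46 per lb K₂O (option B)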